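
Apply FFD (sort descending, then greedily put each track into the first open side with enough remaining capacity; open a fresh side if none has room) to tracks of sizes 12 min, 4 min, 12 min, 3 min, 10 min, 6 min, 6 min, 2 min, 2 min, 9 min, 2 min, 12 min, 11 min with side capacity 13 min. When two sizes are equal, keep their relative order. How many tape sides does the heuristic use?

Sorted descending: 12, 12, 12, 11, 10, 9, 6, 6, 4, 3, 2, 2, 2.
  12 → side 1 (new)  [load 12/13]
  12 → side 2 (new)  [load 12/13]
  12 → side 3 (new)  [load 12/13]
  11 → side 4 (new)  [load 11/13]
  10 → side 5 (new)  [load 10/13]
  9 → side 6 (new)  [load 9/13]
  6 → side 7 (new)  [load 6/13]
  6 → side 7  [load 12/13]
  4 → side 6  [load 13/13]
  3 → side 5  [load 13/13]
  2 → side 4  [load 13/13]
  2 → side 8 (new)  [load 2/13]
  2 → side 8  [load 4/13]
8 tape sides opened.

8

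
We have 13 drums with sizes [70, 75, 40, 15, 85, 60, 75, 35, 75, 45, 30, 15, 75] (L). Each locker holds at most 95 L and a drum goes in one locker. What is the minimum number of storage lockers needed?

9

Total = 85 + 75 + 75 + 75 + 75 + 70 + 60 + 45 + 40 + 35 + 30 + 15 + 15 = 695 L.
Lower bound: ⌈695/95⌉ = 8 storage lockers.
A packing using 9 storage lockers:
  locker 1: 85 = 85
  locker 2: 75 + 15 = 90
  locker 3: 75 + 15 = 90
  locker 4: 75 = 75
  locker 5: 75 = 75
  locker 6: 70 = 70
  locker 7: 60 + 35 = 95
  locker 8: 45 + 40 = 85
  locker 9: 30 = 30
No arrangement into 8 storage lockers stays within capacity, so 9 is optimal.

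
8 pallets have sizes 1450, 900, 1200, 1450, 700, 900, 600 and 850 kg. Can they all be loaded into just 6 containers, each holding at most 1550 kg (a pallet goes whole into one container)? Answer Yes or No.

Yes

A valid assignment using 6 containers:
  container 1: 1450 = 1450
  container 2: 1450 = 1450
  container 3: 1200 = 1200
  container 4: 900 + 600 = 1500
  container 5: 900 = 900
  container 6: 850 + 700 = 1550
Every load is within 1550 kg, so 6 containers suffice.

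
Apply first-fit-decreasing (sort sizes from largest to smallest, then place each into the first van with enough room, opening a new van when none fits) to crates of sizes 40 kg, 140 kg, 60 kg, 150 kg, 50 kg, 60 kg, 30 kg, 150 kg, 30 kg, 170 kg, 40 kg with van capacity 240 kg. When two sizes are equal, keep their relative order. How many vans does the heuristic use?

Sorted descending: 170, 150, 150, 140, 60, 60, 50, 40, 40, 30, 30.
  170 → van 1 (new)  [load 170/240]
  150 → van 2 (new)  [load 150/240]
  150 → van 3 (new)  [load 150/240]
  140 → van 4 (new)  [load 140/240]
  60 → van 1  [load 230/240]
  60 → van 2  [load 210/240]
  50 → van 3  [load 200/240]
  40 → van 3  [load 240/240]
  40 → van 4  [load 180/240]
  30 → van 2  [load 240/240]
  30 → van 4  [load 210/240]
4 vans opened.

4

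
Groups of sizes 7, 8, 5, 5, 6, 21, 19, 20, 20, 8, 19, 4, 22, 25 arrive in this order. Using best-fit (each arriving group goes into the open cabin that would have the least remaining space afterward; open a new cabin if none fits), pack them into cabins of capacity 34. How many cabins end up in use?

  7 → cabin 1 (new)  [load 7/34]
  8 → cabin 1  [load 15/34]
  5 → cabin 1  [load 20/34]
  5 → cabin 1  [load 25/34]
  6 → cabin 1  [load 31/34]
  21 → cabin 2 (new)  [load 21/34]
  19 → cabin 3 (new)  [load 19/34]
  20 → cabin 4 (new)  [load 20/34]
  20 → cabin 5 (new)  [load 20/34]
  8 → cabin 2  [load 29/34]
  19 → cabin 6 (new)  [load 19/34]
  4 → cabin 2  [load 33/34]
  22 → cabin 7 (new)  [load 22/34]
  25 → cabin 8 (new)  [load 25/34]
8 cabins opened.

8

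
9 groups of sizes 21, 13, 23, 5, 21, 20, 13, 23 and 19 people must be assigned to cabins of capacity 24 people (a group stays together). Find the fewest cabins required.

8

Total = 23 + 23 + 21 + 21 + 20 + 19 + 13 + 13 + 5 = 158 people.
Lower bound: ⌈158/24⌉ = 7 cabins.
Also, 8 groups each exceed 12 people, and no two of those can share a cabin, so at least 8 cabins are needed.
A packing using 8 cabins:
  cabin 1: 23 = 23
  cabin 2: 23 = 23
  cabin 3: 21 = 21
  cabin 4: 21 = 21
  cabin 5: 20 = 20
  cabin 6: 19 + 5 = 24
  cabin 7: 13 = 13
  cabin 8: 13 = 13
This matches the lower bound, so 8 is optimal.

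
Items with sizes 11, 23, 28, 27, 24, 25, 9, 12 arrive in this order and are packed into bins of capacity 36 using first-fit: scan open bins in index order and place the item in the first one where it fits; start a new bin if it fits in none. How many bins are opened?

  11 → bin 1 (new)  [load 11/36]
  23 → bin 1  [load 34/36]
  28 → bin 2 (new)  [load 28/36]
  27 → bin 3 (new)  [load 27/36]
  24 → bin 4 (new)  [load 24/36]
  25 → bin 5 (new)  [load 25/36]
  9 → bin 3  [load 36/36]
  12 → bin 4  [load 36/36]
5 bins opened.

5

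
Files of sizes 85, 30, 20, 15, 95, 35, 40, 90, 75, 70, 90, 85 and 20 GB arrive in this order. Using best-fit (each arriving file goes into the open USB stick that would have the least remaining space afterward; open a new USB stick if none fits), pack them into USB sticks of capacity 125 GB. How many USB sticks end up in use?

8

  85 → USB stick 1 (new)  [load 85/125]
  30 → USB stick 1  [load 115/125]
  20 → USB stick 2 (new)  [load 20/125]
  15 → USB stick 2  [load 35/125]
  95 → USB stick 3 (new)  [load 95/125]
  35 → USB stick 2  [load 70/125]
  40 → USB stick 2  [load 110/125]
  90 → USB stick 4 (new)  [load 90/125]
  75 → USB stick 5 (new)  [load 75/125]
  70 → USB stick 6 (new)  [load 70/125]
  90 → USB stick 7 (new)  [load 90/125]
  85 → USB stick 8 (new)  [load 85/125]
  20 → USB stick 3  [load 115/125]
8 USB sticks opened.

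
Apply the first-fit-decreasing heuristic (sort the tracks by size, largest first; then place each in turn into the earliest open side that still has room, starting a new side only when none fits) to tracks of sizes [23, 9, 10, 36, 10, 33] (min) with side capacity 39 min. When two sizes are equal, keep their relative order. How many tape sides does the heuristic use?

Sorted descending: 36, 33, 23, 10, 10, 9.
  36 → side 1 (new)  [load 36/39]
  33 → side 2 (new)  [load 33/39]
  23 → side 3 (new)  [load 23/39]
  10 → side 3  [load 33/39]
  10 → side 4 (new)  [load 10/39]
  9 → side 4  [load 19/39]
4 tape sides opened.

4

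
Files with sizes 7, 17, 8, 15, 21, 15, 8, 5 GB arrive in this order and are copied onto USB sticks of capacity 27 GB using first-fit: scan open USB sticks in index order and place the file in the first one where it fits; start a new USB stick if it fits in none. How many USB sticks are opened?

4

  7 → USB stick 1 (new)  [load 7/27]
  17 → USB stick 1  [load 24/27]
  8 → USB stick 2 (new)  [load 8/27]
  15 → USB stick 2  [load 23/27]
  21 → USB stick 3 (new)  [load 21/27]
  15 → USB stick 4 (new)  [load 15/27]
  8 → USB stick 4  [load 23/27]
  5 → USB stick 3  [load 26/27]
4 USB sticks opened.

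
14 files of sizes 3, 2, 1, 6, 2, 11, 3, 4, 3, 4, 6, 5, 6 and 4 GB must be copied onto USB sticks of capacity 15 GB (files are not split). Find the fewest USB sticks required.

4

Total = 11 + 6 + 6 + 6 + 5 + 4 + 4 + 4 + 3 + 3 + 3 + 2 + 2 + 1 = 60 GB.
Lower bound: ⌈60/15⌉ = 4 USB sticks.
A packing using 4 USB sticks:
  USB stick 1: 11 + 4 = 15
  USB stick 2: 6 + 6 + 3 = 15
  USB stick 3: 6 + 5 + 4 = 15
  USB stick 4: 4 + 3 + 3 + 2 + 2 + 1 = 15
This matches the lower bound, so 4 is optimal.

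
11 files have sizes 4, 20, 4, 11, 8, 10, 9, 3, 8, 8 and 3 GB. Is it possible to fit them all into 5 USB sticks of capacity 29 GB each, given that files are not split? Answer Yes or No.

A valid assignment using 4 USB sticks:
  USB stick 1: 20 + 9 = 29
  USB stick 2: 11 + 10 + 8 = 29
  USB stick 3: 8 + 8 + 4 + 4 + 3 = 27
  USB stick 4: 3 = 3
That uses only 4 ≤ 5, so 5 USB sticks are enough.

Yes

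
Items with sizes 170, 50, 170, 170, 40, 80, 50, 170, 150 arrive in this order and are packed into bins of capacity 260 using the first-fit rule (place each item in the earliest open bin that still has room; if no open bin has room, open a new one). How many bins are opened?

  170 → bin 1 (new)  [load 170/260]
  50 → bin 1  [load 220/260]
  170 → bin 2 (new)  [load 170/260]
  170 → bin 3 (new)  [load 170/260]
  40 → bin 1  [load 260/260]
  80 → bin 2  [load 250/260]
  50 → bin 3  [load 220/260]
  170 → bin 4 (new)  [load 170/260]
  150 → bin 5 (new)  [load 150/260]
5 bins opened.

5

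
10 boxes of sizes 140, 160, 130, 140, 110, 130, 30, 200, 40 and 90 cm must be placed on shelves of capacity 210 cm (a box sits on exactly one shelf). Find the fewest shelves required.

Total = 200 + 160 + 140 + 140 + 130 + 130 + 110 + 90 + 40 + 30 = 1170 cm.
Lower bound: ⌈1170/210⌉ = 6 shelves.
Also, 7 boxes each exceed 105 cm, and no two of those can share a shelf, so at least 7 shelves are needed.
A packing using 7 shelves:
  shelf 1: 200 = 200
  shelf 2: 160 + 40 = 200
  shelf 3: 140 + 30 = 170
  shelf 4: 140 = 140
  shelf 5: 130 = 130
  shelf 6: 130 = 130
  shelf 7: 110 + 90 = 200
This matches the lower bound, so 7 is optimal.

7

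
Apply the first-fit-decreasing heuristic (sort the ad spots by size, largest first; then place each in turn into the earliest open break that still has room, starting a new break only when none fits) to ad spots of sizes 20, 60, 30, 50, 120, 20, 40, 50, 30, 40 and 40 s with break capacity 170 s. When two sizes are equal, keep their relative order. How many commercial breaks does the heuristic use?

Sorted descending: 120, 60, 50, 50, 40, 40, 40, 30, 30, 20, 20.
  120 → break 1 (new)  [load 120/170]
  60 → break 2 (new)  [load 60/170]
  50 → break 1  [load 170/170]
  50 → break 2  [load 110/170]
  40 → break 2  [load 150/170]
  40 → break 3 (new)  [load 40/170]
  40 → break 3  [load 80/170]
  30 → break 3  [load 110/170]
  30 → break 3  [load 140/170]
  20 → break 2  [load 170/170]
  20 → break 3  [load 160/170]
3 commercial breaks opened.

3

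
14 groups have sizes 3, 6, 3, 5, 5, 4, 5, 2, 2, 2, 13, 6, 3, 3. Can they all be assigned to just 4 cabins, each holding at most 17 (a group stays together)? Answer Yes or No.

Yes

A valid assignment using 4 cabins:
  cabin 1: 13 + 4 = 17
  cabin 2: 6 + 6 + 5 = 17
  cabin 3: 5 + 5 + 3 + 3 = 16
  cabin 4: 3 + 3 + 2 + 2 + 2 = 12
Every load is within 17, so 4 cabins suffice.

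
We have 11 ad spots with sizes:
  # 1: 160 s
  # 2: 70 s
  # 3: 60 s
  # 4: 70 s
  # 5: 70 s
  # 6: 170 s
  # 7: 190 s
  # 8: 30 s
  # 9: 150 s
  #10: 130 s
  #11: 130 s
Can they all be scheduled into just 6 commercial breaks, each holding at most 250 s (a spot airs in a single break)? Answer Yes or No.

Yes

A valid assignment using 6 commercial breaks:
  break 1: 190 + 60 = 250
  break 2: 170 + 70 = 240
  break 3: 160 + 70 = 230
  break 4: 150 + 70 + 30 = 250
  break 5: 130 = 130
  break 6: 130 = 130
Every load is within 250 s, so 6 commercial breaks suffice.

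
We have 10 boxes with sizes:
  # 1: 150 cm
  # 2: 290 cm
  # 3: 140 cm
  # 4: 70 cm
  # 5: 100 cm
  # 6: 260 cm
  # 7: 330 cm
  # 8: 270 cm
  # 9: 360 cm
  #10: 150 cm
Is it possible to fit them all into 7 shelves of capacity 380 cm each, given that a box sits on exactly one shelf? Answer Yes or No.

A valid assignment using 7 shelves:
  shelf 1: 360 = 360
  shelf 2: 330 = 330
  shelf 3: 290 + 70 = 360
  shelf 4: 270 + 100 = 370
  shelf 5: 260 = 260
  shelf 6: 150 + 150 = 300
  shelf 7: 140 = 140
Every load is within 380 cm, so 7 shelves suffice.

Yes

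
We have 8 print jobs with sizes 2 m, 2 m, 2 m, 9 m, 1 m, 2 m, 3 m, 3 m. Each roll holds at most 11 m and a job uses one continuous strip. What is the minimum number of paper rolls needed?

3

Total = 9 + 3 + 3 + 2 + 2 + 2 + 2 + 1 = 24 m.
Lower bound: ⌈24/11⌉ = 3 paper rolls.
A packing using 3 paper rolls:
  roll 1: 9 + 2 = 11
  roll 2: 3 + 3 + 2 + 2 + 1 = 11
  roll 3: 2 = 2
This matches the lower bound, so 3 is optimal.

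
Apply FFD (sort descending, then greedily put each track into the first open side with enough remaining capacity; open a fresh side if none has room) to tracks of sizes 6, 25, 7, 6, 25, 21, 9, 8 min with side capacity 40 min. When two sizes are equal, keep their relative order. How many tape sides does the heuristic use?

3

Sorted descending: 25, 25, 21, 9, 8, 7, 6, 6.
  25 → side 1 (new)  [load 25/40]
  25 → side 2 (new)  [load 25/40]
  21 → side 3 (new)  [load 21/40]
  9 → side 1  [load 34/40]
  8 → side 2  [load 33/40]
  7 → side 2  [load 40/40]
  6 → side 1  [load 40/40]
  6 → side 3  [load 27/40]
3 tape sides opened.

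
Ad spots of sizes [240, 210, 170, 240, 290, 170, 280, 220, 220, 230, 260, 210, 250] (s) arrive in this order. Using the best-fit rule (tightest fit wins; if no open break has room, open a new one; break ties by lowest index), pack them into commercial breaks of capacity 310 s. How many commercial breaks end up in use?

13

  240 → break 1 (new)  [load 240/310]
  210 → break 2 (new)  [load 210/310]
  170 → break 3 (new)  [load 170/310]
  240 → break 4 (new)  [load 240/310]
  290 → break 5 (new)  [load 290/310]
  170 → break 6 (new)  [load 170/310]
  280 → break 7 (new)  [load 280/310]
  220 → break 8 (new)  [load 220/310]
  220 → break 9 (new)  [load 220/310]
  230 → break 10 (new)  [load 230/310]
  260 → break 11 (new)  [load 260/310]
  210 → break 12 (new)  [load 210/310]
  250 → break 13 (new)  [load 250/310]
13 commercial breaks opened.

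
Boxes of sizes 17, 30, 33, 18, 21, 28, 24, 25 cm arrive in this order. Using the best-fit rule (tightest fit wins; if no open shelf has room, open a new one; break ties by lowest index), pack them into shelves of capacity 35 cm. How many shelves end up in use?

  17 → shelf 1 (new)  [load 17/35]
  30 → shelf 2 (new)  [load 30/35]
  33 → shelf 3 (new)  [load 33/35]
  18 → shelf 1  [load 35/35]
  21 → shelf 4 (new)  [load 21/35]
  28 → shelf 5 (new)  [load 28/35]
  24 → shelf 6 (new)  [load 24/35]
  25 → shelf 7 (new)  [load 25/35]
7 shelves opened.

7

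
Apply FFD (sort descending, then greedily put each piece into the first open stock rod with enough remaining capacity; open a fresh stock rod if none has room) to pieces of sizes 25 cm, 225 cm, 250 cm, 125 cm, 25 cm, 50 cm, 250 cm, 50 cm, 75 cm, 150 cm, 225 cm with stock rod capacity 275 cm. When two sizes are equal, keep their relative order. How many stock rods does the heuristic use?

Sorted descending: 250, 250, 225, 225, 150, 125, 75, 50, 50, 25, 25.
  250 → stock rod 1 (new)  [load 250/275]
  250 → stock rod 2 (new)  [load 250/275]
  225 → stock rod 3 (new)  [load 225/275]
  225 → stock rod 4 (new)  [load 225/275]
  150 → stock rod 5 (new)  [load 150/275]
  125 → stock rod 5  [load 275/275]
  75 → stock rod 6 (new)  [load 75/275]
  50 → stock rod 3  [load 275/275]
  50 → stock rod 4  [load 275/275]
  25 → stock rod 1  [load 275/275]
  25 → stock rod 2  [load 275/275]
6 stock rods opened.

6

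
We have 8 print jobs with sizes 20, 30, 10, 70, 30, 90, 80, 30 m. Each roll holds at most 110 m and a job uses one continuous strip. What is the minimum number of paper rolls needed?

Total = 90 + 80 + 70 + 30 + 30 + 30 + 20 + 10 = 360 m.
Lower bound: ⌈360/110⌉ = 4 paper rolls.
A packing using 4 paper rolls:
  roll 1: 90 + 20 = 110
  roll 2: 80 + 30 = 110
  roll 3: 70 + 30 + 10 = 110
  roll 4: 30 = 30
This matches the lower bound, so 4 is optimal.

4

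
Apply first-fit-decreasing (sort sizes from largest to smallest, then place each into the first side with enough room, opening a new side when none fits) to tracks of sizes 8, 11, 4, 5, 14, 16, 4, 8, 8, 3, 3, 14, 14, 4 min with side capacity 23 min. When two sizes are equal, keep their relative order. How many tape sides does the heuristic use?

Sorted descending: 16, 14, 14, 14, 11, 8, 8, 8, 5, 4, 4, 4, 3, 3.
  16 → side 1 (new)  [load 16/23]
  14 → side 2 (new)  [load 14/23]
  14 → side 3 (new)  [load 14/23]
  14 → side 4 (new)  [load 14/23]
  11 → side 5 (new)  [load 11/23]
  8 → side 2  [load 22/23]
  8 → side 3  [load 22/23]
  8 → side 4  [load 22/23]
  5 → side 1  [load 21/23]
  4 → side 5  [load 15/23]
  4 → side 5  [load 19/23]
  4 → side 5  [load 23/23]
  3 → side 6 (new)  [load 3/23]
  3 → side 6  [load 6/23]
6 tape sides opened.

6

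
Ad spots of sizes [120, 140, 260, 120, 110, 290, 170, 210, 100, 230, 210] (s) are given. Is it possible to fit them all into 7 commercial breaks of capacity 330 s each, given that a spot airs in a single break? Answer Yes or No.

Yes

A valid assignment using 7 commercial breaks:
  break 1: 290 = 290
  break 2: 260 = 260
  break 3: 230 + 100 = 330
  break 4: 210 + 120 = 330
  break 5: 210 + 120 = 330
  break 6: 170 + 140 = 310
  break 7: 110 = 110
Every load is within 330 s, so 7 commercial breaks suffice.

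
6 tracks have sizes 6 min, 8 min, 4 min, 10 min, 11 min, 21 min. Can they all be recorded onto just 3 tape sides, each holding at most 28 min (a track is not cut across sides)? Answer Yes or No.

A valid assignment using 3 tape sides:
  side 1: 21 + 6 = 27
  side 2: 11 + 10 + 4 = 25
  side 3: 8 = 8
Every load is within 28 min, so 3 tape sides suffice.

Yes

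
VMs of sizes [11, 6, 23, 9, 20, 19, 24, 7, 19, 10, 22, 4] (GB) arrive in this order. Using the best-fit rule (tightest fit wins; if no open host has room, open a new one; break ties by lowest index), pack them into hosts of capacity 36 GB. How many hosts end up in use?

6

  11 → host 1 (new)  [load 11/36]
  6 → host 1  [load 17/36]
  23 → host 2 (new)  [load 23/36]
  9 → host 2  [load 32/36]
  20 → host 3 (new)  [load 20/36]
  19 → host 1  [load 36/36]
  24 → host 4 (new)  [load 24/36]
  7 → host 4  [load 31/36]
  19 → host 5 (new)  [load 19/36]
  10 → host 3  [load 30/36]
  22 → host 6 (new)  [load 22/36]
  4 → host 2  [load 36/36]
6 hosts opened.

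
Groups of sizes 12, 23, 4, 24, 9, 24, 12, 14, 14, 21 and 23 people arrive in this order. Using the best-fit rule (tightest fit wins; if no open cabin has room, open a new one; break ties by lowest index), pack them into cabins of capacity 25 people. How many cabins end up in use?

  12 → cabin 1 (new)  [load 12/25]
  23 → cabin 2 (new)  [load 23/25]
  4 → cabin 1  [load 16/25]
  24 → cabin 3 (new)  [load 24/25]
  9 → cabin 1  [load 25/25]
  24 → cabin 4 (new)  [load 24/25]
  12 → cabin 5 (new)  [load 12/25]
  14 → cabin 6 (new)  [load 14/25]
  14 → cabin 7 (new)  [load 14/25]
  21 → cabin 8 (new)  [load 21/25]
  23 → cabin 9 (new)  [load 23/25]
9 cabins opened.

9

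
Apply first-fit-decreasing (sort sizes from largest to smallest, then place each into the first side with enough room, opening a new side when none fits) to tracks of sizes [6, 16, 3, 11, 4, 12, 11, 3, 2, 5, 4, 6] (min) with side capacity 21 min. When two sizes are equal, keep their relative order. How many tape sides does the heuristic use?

4

Sorted descending: 16, 12, 11, 11, 6, 6, 5, 4, 4, 3, 3, 2.
  16 → side 1 (new)  [load 16/21]
  12 → side 2 (new)  [load 12/21]
  11 → side 3 (new)  [load 11/21]
  11 → side 4 (new)  [load 11/21]
  6 → side 2  [load 18/21]
  6 → side 3  [load 17/21]
  5 → side 1  [load 21/21]
  4 → side 3  [load 21/21]
  4 → side 4  [load 15/21]
  3 → side 2  [load 21/21]
  3 → side 4  [load 18/21]
  2 → side 4  [load 20/21]
4 tape sides opened.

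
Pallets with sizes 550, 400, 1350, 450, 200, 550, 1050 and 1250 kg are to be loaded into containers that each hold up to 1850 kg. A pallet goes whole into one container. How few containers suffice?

Total = 1350 + 1250 + 1050 + 550 + 550 + 450 + 400 + 200 = 5800 kg.
Lower bound: ⌈5800/1850⌉ = 4 containers.
A packing using 4 containers:
  container 1: 1350 + 450 = 1800
  container 2: 1250 + 550 = 1800
  container 3: 1050 + 550 + 200 = 1800
  container 4: 400 = 400
This matches the lower bound, so 4 is optimal.

4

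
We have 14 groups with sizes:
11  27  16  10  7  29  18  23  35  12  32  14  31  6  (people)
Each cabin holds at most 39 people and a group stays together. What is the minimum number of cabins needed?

Total = 35 + 32 + 31 + 29 + 27 + 23 + 18 + 16 + 14 + 12 + 11 + 10 + 7 + 6 = 271 people.
Lower bound: ⌈271/39⌉ = 7 cabins.
A packing using 8 cabins:
  cabin 1: 35 = 35
  cabin 2: 32 + 7 = 39
  cabin 3: 31 + 6 = 37
  cabin 4: 29 + 10 = 39
  cabin 5: 27 + 12 = 39
  cabin 6: 23 + 16 = 39
  cabin 7: 18 + 14 = 32
  cabin 8: 11 = 11
No arrangement into 7 cabins stays within capacity, so 8 is optimal.

8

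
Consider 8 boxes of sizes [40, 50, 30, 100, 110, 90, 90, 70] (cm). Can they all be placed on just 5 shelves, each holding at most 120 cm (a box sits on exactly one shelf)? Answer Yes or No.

Total = 580 cm; ⌈580/120⌉ = 5.
The bound of 5 does not rule out 5, but exhaustive search shows no assignment into 5 shelves of capacity 120 cm exists — the minimum is 6.

No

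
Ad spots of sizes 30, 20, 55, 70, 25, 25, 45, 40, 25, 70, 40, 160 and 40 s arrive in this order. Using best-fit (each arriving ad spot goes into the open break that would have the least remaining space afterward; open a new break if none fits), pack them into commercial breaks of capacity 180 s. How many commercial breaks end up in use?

4

  30 → break 1 (new)  [load 30/180]
  20 → break 1  [load 50/180]
  55 → break 1  [load 105/180]
  70 → break 1  [load 175/180]
  25 → break 2 (new)  [load 25/180]
  25 → break 2  [load 50/180]
  45 → break 2  [load 95/180]
  40 → break 2  [load 135/180]
  25 → break 2  [load 160/180]
  70 → break 3 (new)  [load 70/180]
  40 → break 3  [load 110/180]
  160 → break 4 (new)  [load 160/180]
  40 → break 3  [load 150/180]
4 commercial breaks opened.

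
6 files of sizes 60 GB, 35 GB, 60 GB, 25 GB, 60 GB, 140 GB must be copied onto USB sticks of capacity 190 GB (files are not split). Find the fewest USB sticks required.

3

Total = 140 + 60 + 60 + 60 + 35 + 25 = 380 GB.
Lower bound: ⌈380/190⌉ = 2 USB sticks.
A packing using 3 USB sticks:
  USB stick 1: 140 + 35 = 175
  USB stick 2: 60 + 60 + 60 = 180
  USB stick 3: 25 = 25
No arrangement into 2 USB sticks stays within capacity, so 3 is optimal.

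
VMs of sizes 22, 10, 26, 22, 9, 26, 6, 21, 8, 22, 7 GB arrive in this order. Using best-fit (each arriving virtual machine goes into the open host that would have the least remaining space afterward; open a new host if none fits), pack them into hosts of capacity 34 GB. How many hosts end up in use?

6

  22 → host 1 (new)  [load 22/34]
  10 → host 1  [load 32/34]
  26 → host 2 (new)  [load 26/34]
  22 → host 3 (new)  [load 22/34]
  9 → host 3  [load 31/34]
  26 → host 4 (new)  [load 26/34]
  6 → host 2  [load 32/34]
  21 → host 5 (new)  [load 21/34]
  8 → host 4  [load 34/34]
  22 → host 6 (new)  [load 22/34]
  7 → host 6  [load 29/34]
6 hosts opened.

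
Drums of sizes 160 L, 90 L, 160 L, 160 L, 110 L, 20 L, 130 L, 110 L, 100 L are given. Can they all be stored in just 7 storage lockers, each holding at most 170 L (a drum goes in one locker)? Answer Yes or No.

Total = 1040 L; ⌈1040/170⌉ = 7.
8 drums each exceed half the capacity and cannot share a locker, forcing at least 8 storage lockers.
At least 8 storage lockers are required, but only 7 are allowed.

No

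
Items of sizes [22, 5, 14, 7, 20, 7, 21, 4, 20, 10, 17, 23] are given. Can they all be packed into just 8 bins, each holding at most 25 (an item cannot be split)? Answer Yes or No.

A valid assignment using 8 bins:
  bin 1: 23 = 23
  bin 2: 22 = 22
  bin 3: 21 + 4 = 25
  bin 4: 20 + 5 = 25
  bin 5: 20 = 20
  bin 6: 17 + 7 = 24
  bin 7: 14 + 10 = 24
  bin 8: 7 = 7
Every load is within 25, so 8 bins suffice.

Yes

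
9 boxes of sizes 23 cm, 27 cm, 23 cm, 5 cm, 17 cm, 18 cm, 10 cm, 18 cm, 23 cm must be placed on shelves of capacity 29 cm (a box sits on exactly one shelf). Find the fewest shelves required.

Total = 27 + 23 + 23 + 23 + 18 + 18 + 17 + 10 + 5 = 164 cm.
Lower bound: ⌈164/29⌉ = 6 shelves.
Also, 7 boxes each exceed 29/2 cm, and no two of those can share a shelf, so at least 7 shelves are needed.
A packing using 7 shelves:
  shelf 1: 27 = 27
  shelf 2: 23 + 5 = 28
  shelf 3: 23 = 23
  shelf 4: 23 = 23
  shelf 5: 18 + 10 = 28
  shelf 6: 18 = 18
  shelf 7: 17 = 17
This matches the lower bound, so 7 is optimal.

7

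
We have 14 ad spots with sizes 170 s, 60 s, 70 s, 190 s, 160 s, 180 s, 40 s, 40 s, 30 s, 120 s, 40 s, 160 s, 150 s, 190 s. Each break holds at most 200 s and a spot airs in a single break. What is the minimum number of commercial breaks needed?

Total = 190 + 190 + 180 + 170 + 160 + 160 + 150 + 120 + 70 + 60 + 40 + 40 + 40 + 30 = 1600 s.
Lower bound: ⌈1600/200⌉ = 8 commercial breaks.
A packing using 9 commercial breaks:
  break 1: 190 = 190
  break 2: 190 = 190
  break 3: 180 = 180
  break 4: 170 + 30 = 200
  break 5: 160 + 40 = 200
  break 6: 160 + 40 = 200
  break 7: 150 + 40 = 190
  break 8: 120 + 70 = 190
  break 9: 60 = 60
No arrangement into 8 commercial breaks stays within capacity, so 9 is optimal.

9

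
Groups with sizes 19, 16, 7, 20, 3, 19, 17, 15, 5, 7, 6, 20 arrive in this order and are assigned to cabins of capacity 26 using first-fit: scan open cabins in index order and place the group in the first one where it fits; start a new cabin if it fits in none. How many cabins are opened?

7

  19 → cabin 1 (new)  [load 19/26]
  16 → cabin 2 (new)  [load 16/26]
  7 → cabin 1  [load 26/26]
  20 → cabin 3 (new)  [load 20/26]
  3 → cabin 2  [load 19/26]
  19 → cabin 4 (new)  [load 19/26]
  17 → cabin 5 (new)  [load 17/26]
  15 → cabin 6 (new)  [load 15/26]
  5 → cabin 2  [load 24/26]
  7 → cabin 4  [load 26/26]
  6 → cabin 3  [load 26/26]
  20 → cabin 7 (new)  [load 20/26]
7 cabins opened.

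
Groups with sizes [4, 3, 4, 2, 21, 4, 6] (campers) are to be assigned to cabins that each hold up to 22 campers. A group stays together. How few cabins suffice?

3

Total = 21 + 6 + 4 + 4 + 4 + 3 + 2 = 44 campers.
Lower bound: ⌈44/22⌉ = 2 cabins.
A packing using 3 cabins:
  cabin 1: 21 = 21
  cabin 2: 6 + 4 + 4 + 4 + 3 = 21
  cabin 3: 2 = 2
No arrangement into 2 cabins stays within capacity, so 3 is optimal.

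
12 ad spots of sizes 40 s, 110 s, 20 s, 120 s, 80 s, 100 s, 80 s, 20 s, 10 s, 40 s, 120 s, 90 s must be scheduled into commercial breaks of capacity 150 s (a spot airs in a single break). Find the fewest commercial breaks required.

7

Total = 120 + 120 + 110 + 100 + 90 + 80 + 80 + 40 + 40 + 20 + 20 + 10 = 830 s.
Lower bound: ⌈830/150⌉ = 6 commercial breaks.
Also, 7 ad spots each exceed 75 s, and no two of those can share a break, so at least 7 commercial breaks are needed.
A packing using 7 commercial breaks:
  break 1: 120 + 20 + 10 = 150
  break 2: 120 + 20 = 140
  break 3: 110 + 40 = 150
  break 4: 100 + 40 = 140
  break 5: 90 = 90
  break 6: 80 = 80
  break 7: 80 = 80
This matches the lower bound, so 7 is optimal.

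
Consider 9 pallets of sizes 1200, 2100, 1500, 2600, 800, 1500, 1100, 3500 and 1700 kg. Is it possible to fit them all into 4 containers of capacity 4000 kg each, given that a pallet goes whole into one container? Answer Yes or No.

No

Total = 16000 kg; ⌈16000/4000⌉ = 4.
The bound of 4 does not rule out 4, but exhaustive search shows no assignment into 4 containers of capacity 4000 kg exists — the minimum is 5.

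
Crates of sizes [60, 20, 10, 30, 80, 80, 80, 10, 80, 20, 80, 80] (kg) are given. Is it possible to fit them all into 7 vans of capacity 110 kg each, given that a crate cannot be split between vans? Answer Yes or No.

Yes

A valid assignment using 7 vans:
  van 1: 80 + 30 = 110
  van 2: 80 + 20 + 10 = 110
  van 3: 80 + 20 + 10 = 110
  van 4: 80 = 80
  van 5: 80 = 80
  van 6: 80 = 80
  van 7: 60 = 60
Every load is within 110 kg, so 7 vans suffice.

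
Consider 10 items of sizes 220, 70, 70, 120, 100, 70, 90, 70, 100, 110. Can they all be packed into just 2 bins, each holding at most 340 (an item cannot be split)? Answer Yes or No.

No

Total = 1020; ⌈1020/340⌉ = 3.
At least 3 bins are required, but only 2 are allowed.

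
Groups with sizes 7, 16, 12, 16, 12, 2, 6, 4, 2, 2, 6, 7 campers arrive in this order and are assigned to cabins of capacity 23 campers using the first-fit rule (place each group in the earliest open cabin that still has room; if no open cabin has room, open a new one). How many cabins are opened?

5

  7 → cabin 1 (new)  [load 7/23]
  16 → cabin 1  [load 23/23]
  12 → cabin 2 (new)  [load 12/23]
  16 → cabin 3 (new)  [load 16/23]
  12 → cabin 4 (new)  [load 12/23]
  2 → cabin 2  [load 14/23]
  6 → cabin 2  [load 20/23]
  4 → cabin 3  [load 20/23]
  2 → cabin 2  [load 22/23]
  2 → cabin 3  [load 22/23]
  6 → cabin 4  [load 18/23]
  7 → cabin 5 (new)  [load 7/23]
5 cabins opened.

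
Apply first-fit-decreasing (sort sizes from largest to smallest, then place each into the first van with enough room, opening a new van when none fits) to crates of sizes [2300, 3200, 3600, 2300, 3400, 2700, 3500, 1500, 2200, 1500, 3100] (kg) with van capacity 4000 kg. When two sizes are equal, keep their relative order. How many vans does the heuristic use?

9

Sorted descending: 3600, 3500, 3400, 3200, 3100, 2700, 2300, 2300, 2200, 1500, 1500.
  3600 → van 1 (new)  [load 3600/4000]
  3500 → van 2 (new)  [load 3500/4000]
  3400 → van 3 (new)  [load 3400/4000]
  3200 → van 4 (new)  [load 3200/4000]
  3100 → van 5 (new)  [load 3100/4000]
  2700 → van 6 (new)  [load 2700/4000]
  2300 → van 7 (new)  [load 2300/4000]
  2300 → van 8 (new)  [load 2300/4000]
  2200 → van 9 (new)  [load 2200/4000]
  1500 → van 7  [load 3800/4000]
  1500 → van 8  [load 3800/4000]
9 vans opened.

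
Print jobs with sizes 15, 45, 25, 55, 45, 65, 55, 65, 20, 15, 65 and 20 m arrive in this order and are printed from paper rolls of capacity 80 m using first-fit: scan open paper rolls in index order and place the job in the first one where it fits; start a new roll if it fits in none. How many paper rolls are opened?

7

  15 → roll 1 (new)  [load 15/80]
  45 → roll 1  [load 60/80]
  25 → roll 2 (new)  [load 25/80]
  55 → roll 2  [load 80/80]
  45 → roll 3 (new)  [load 45/80]
  65 → roll 4 (new)  [load 65/80]
  55 → roll 5 (new)  [load 55/80]
  65 → roll 6 (new)  [load 65/80]
  20 → roll 1  [load 80/80]
  15 → roll 3  [load 60/80]
  65 → roll 7 (new)  [load 65/80]
  20 → roll 3  [load 80/80]
7 paper rolls opened.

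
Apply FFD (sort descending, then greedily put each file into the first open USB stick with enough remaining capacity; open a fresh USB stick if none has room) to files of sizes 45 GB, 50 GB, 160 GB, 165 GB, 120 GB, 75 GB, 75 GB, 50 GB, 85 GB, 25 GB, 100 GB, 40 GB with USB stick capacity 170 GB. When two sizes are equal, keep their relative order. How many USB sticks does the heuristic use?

7

Sorted descending: 165, 160, 120, 100, 85, 75, 75, 50, 50, 45, 40, 25.
  165 → USB stick 1 (new)  [load 165/170]
  160 → USB stick 2 (new)  [load 160/170]
  120 → USB stick 3 (new)  [load 120/170]
  100 → USB stick 4 (new)  [load 100/170]
  85 → USB stick 5 (new)  [load 85/170]
  75 → USB stick 5  [load 160/170]
  75 → USB stick 6 (new)  [load 75/170]
  50 → USB stick 3  [load 170/170]
  50 → USB stick 4  [load 150/170]
  45 → USB stick 6  [load 120/170]
  40 → USB stick 6  [load 160/170]
  25 → USB stick 7 (new)  [load 25/170]
7 USB sticks opened.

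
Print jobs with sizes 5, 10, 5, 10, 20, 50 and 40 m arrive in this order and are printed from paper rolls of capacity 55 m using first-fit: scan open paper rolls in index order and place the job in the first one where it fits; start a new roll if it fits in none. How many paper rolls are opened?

3

  5 → roll 1 (new)  [load 5/55]
  10 → roll 1  [load 15/55]
  5 → roll 1  [load 20/55]
  10 → roll 1  [load 30/55]
  20 → roll 1  [load 50/55]
  50 → roll 2 (new)  [load 50/55]
  40 → roll 3 (new)  [load 40/55]
3 paper rolls opened.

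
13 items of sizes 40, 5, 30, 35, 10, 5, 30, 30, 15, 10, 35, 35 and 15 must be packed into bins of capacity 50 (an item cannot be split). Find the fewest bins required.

7

Total = 40 + 35 + 35 + 35 + 30 + 30 + 30 + 15 + 15 + 10 + 10 + 5 + 5 = 295.
Lower bound: ⌈295/50⌉ = 6 bins.
Also, 7 items each exceed 25, and no two of those can share a bin, so at least 7 bins are needed.
A packing using 7 bins:
  bin 1: 40 + 10 = 50
  bin 2: 35 + 15 = 50
  bin 3: 35 + 15 = 50
  bin 4: 35 + 10 + 5 = 50
  bin 5: 30 + 5 = 35
  bin 6: 30 = 30
  bin 7: 30 = 30
This matches the lower bound, so 7 is optimal.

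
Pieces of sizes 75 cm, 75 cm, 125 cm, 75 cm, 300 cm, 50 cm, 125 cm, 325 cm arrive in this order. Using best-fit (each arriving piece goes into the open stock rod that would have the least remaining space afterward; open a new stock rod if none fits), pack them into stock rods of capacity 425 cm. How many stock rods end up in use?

  75 → stock rod 1 (new)  [load 75/425]
  75 → stock rod 1  [load 150/425]
  125 → stock rod 1  [load 275/425]
  75 → stock rod 1  [load 350/425]
  300 → stock rod 2 (new)  [load 300/425]
  50 → stock rod 1  [load 400/425]
  125 → stock rod 2  [load 425/425]
  325 → stock rod 3 (new)  [load 325/425]
3 stock rods opened.

3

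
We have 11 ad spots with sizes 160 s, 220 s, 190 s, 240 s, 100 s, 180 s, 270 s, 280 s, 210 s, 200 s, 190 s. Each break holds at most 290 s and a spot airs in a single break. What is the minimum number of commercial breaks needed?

10

Total = 280 + 270 + 240 + 220 + 210 + 200 + 190 + 190 + 180 + 160 + 100 = 2240 s.
Lower bound: ⌈2240/290⌉ = 8 commercial breaks.
Also, 10 ad spots each exceed 145 s, and no two of those can share a break, so at least 10 commercial breaks are needed.
A packing using 10 commercial breaks:
  break 1: 280 = 280
  break 2: 270 = 270
  break 3: 240 = 240
  break 4: 220 = 220
  break 5: 210 = 210
  break 6: 200 = 200
  break 7: 190 + 100 = 290
  break 8: 190 = 190
  break 9: 180 = 180
  break 10: 160 = 160
This matches the lower bound, so 10 is optimal.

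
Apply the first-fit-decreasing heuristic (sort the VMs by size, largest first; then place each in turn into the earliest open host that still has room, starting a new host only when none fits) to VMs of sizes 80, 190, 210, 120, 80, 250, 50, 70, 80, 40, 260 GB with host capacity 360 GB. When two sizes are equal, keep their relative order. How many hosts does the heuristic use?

Sorted descending: 260, 250, 210, 190, 120, 80, 80, 80, 70, 50, 40.
  260 → host 1 (new)  [load 260/360]
  250 → host 2 (new)  [load 250/360]
  210 → host 3 (new)  [load 210/360]
  190 → host 4 (new)  [load 190/360]
  120 → host 3  [load 330/360]
  80 → host 1  [load 340/360]
  80 → host 2  [load 330/360]
  80 → host 4  [load 270/360]
  70 → host 4  [load 340/360]
  50 → host 5 (new)  [load 50/360]
  40 → host 5  [load 90/360]
5 hosts opened.

5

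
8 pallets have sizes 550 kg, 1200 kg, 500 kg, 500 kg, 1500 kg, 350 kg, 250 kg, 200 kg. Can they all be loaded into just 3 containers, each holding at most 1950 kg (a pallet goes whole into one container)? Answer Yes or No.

Yes

A valid assignment using 3 containers:
  container 1: 1500 + 350 = 1850
  container 2: 1200 + 550 + 200 = 1950
  container 3: 500 + 500 + 250 = 1250
Every load is within 1950 kg, so 3 containers suffice.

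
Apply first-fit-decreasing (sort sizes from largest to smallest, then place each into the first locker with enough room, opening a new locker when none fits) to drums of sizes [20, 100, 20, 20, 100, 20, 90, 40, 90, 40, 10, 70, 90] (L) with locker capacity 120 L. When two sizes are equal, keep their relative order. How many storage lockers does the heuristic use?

Sorted descending: 100, 100, 90, 90, 90, 70, 40, 40, 20, 20, 20, 20, 10.
  100 → locker 1 (new)  [load 100/120]
  100 → locker 2 (new)  [load 100/120]
  90 → locker 3 (new)  [load 90/120]
  90 → locker 4 (new)  [load 90/120]
  90 → locker 5 (new)  [load 90/120]
  70 → locker 6 (new)  [load 70/120]
  40 → locker 6  [load 110/120]
  40 → locker 7 (new)  [load 40/120]
  20 → locker 1  [load 120/120]
  20 → locker 2  [load 120/120]
  20 → locker 3  [load 110/120]
  20 → locker 4  [load 110/120]
  10 → locker 3  [load 120/120]
7 storage lockers opened.

7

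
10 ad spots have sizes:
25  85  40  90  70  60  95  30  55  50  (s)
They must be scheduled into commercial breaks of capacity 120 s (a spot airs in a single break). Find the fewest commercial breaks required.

6

Total = 95 + 90 + 85 + 70 + 60 + 55 + 50 + 40 + 30 + 25 = 600 s.
Lower bound: ⌈600/120⌉ = 5 commercial breaks.
A packing using 6 commercial breaks:
  break 1: 95 + 25 = 120
  break 2: 90 + 30 = 120
  break 3: 85 = 85
  break 4: 70 + 50 = 120
  break 5: 60 + 55 = 115
  break 6: 40 = 40
No arrangement into 5 commercial breaks stays within capacity, so 6 is optimal.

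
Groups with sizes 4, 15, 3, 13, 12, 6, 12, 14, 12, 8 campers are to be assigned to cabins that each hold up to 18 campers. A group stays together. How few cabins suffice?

7

Total = 15 + 14 + 13 + 12 + 12 + 12 + 8 + 6 + 4 + 3 = 99 campers.
Lower bound: ⌈99/18⌉ = 6 cabins.
A packing using 7 cabins:
  cabin 1: 15 + 3 = 18
  cabin 2: 14 + 4 = 18
  cabin 3: 13 = 13
  cabin 4: 12 + 6 = 18
  cabin 5: 12 = 12
  cabin 6: 12 = 12
  cabin 7: 8 = 8
No arrangement into 6 cabins stays within capacity, so 7 is optimal.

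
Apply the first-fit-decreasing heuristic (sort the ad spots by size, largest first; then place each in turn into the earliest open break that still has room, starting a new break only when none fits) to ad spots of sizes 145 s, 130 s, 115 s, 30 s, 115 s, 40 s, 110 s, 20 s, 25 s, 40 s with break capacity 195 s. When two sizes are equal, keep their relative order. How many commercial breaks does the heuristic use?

Sorted descending: 145, 130, 115, 115, 110, 40, 40, 30, 25, 20.
  145 → break 1 (new)  [load 145/195]
  130 → break 2 (new)  [load 130/195]
  115 → break 3 (new)  [load 115/195]
  115 → break 4 (new)  [load 115/195]
  110 → break 5 (new)  [load 110/195]
  40 → break 1  [load 185/195]
  40 → break 2  [load 170/195]
  30 → break 3  [load 145/195]
  25 → break 2  [load 195/195]
  20 → break 3  [load 165/195]
5 commercial breaks opened.

5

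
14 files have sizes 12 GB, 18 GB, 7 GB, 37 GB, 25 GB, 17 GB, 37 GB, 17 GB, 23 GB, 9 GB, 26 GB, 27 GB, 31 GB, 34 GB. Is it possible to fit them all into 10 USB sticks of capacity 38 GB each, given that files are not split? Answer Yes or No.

Yes

A valid assignment using 10 USB sticks:
  USB stick 1: 37 = 37
  USB stick 2: 37 = 37
  USB stick 3: 34 = 34
  USB stick 4: 31 + 7 = 38
  USB stick 5: 27 + 9 = 36
  USB stick 6: 26 + 12 = 38
  USB stick 7: 25 = 25
  USB stick 8: 23 = 23
  USB stick 9: 18 + 17 = 35
  USB stick 10: 17 = 17
Every load is within 38 GB, so 10 USB sticks suffice.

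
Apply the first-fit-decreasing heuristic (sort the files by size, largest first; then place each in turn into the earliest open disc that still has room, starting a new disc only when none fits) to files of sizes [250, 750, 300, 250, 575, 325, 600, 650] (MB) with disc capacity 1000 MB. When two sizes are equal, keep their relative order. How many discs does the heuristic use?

Sorted descending: 750, 650, 600, 575, 325, 300, 250, 250.
  750 → disc 1 (new)  [load 750/1000]
  650 → disc 2 (new)  [load 650/1000]
  600 → disc 3 (new)  [load 600/1000]
  575 → disc 4 (new)  [load 575/1000]
  325 → disc 2  [load 975/1000]
  300 → disc 3  [load 900/1000]
  250 → disc 1  [load 1000/1000]
  250 → disc 4  [load 825/1000]
4 discs opened.

4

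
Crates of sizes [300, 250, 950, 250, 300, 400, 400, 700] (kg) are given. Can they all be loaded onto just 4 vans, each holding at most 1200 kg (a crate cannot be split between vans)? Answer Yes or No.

A valid assignment using 4 vans:
  van 1: 950 + 250 = 1200
  van 2: 700 + 400 = 1100
  van 3: 400 + 300 + 300 = 1000
  van 4: 250 = 250
Every load is within 1200 kg, so 4 vans suffice.

Yes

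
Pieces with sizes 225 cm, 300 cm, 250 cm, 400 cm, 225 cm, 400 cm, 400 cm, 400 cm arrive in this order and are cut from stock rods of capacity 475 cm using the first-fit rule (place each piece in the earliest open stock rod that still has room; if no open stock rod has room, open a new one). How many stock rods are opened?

  225 → stock rod 1 (new)  [load 225/475]
  300 → stock rod 2 (new)  [load 300/475]
  250 → stock rod 1  [load 475/475]
  400 → stock rod 3 (new)  [load 400/475]
  225 → stock rod 4 (new)  [load 225/475]
  400 → stock rod 5 (new)  [load 400/475]
  400 → stock rod 6 (new)  [load 400/475]
  400 → stock rod 7 (new)  [load 400/475]
7 stock rods opened.

7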